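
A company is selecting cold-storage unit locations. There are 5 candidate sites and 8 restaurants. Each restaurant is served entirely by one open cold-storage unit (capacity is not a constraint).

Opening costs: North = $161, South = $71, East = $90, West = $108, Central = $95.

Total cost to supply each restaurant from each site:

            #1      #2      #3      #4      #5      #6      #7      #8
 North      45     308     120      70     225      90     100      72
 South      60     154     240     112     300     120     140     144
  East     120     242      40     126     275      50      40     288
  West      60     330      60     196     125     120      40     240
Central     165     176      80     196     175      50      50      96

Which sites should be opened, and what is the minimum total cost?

Open South and Central; minimum total cost 943.

For any fixed open set, each restaurant goes to its cheapest open site; total = fixed + service.
{South, Central}: #1→South 60, #2→South 154, #3→Central 80, #4→South 112, #5→Central 175, #6→Central 50, #7→Central 50, #8→Central 96. Service 777; fixed 166; total 943.
{South, West, Central}: service 697 + fixed 274 = 971
{North, Central}: service 718 + fixed 256 = 974
{North, South, East, West, Central}: #1→North 45, #2→South 154, #3→East 40, #4→North 70, #5→West 125, #6→East 50, #7→East 40, #8→North 72. Service 596; fixed 525; total 1121.
No other subset beats 943.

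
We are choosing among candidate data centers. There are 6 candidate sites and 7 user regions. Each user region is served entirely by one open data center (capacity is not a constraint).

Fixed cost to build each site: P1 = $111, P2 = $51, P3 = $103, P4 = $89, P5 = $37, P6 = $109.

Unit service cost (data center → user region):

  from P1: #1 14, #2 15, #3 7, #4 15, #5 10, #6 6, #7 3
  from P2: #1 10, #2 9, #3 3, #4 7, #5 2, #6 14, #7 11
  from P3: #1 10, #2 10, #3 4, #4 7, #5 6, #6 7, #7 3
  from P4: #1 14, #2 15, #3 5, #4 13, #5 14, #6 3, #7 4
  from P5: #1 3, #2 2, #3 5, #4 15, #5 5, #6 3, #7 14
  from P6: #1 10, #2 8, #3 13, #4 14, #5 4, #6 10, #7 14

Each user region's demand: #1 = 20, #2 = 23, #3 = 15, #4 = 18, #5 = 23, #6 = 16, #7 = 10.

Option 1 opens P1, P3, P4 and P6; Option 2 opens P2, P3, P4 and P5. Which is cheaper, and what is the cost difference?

Option 2 is cheaper by 471.

Option 1: {P1, P3, P4, P6}: #1→P3 10·20=200, #2→P6 8·23=184, #3→P3 4·15=60, #4→P3 7·18=126, #5→P6 4·23=92, #6→P4 3·16=48, #7→P1 3·10=30. Service 740; fixed 412; total 1152.
Option 2: {P2, P3, P4, P5}: #1→P5 3·20=60, #2→P5 2·23=46, #3→P2 3·15=45, #4→P2 7·18=126, #5→P2 2·23=46, #6→P4 3·16=48, #7→P3 3·10=30. Service 401; fixed 280; total 681.
Difference: |1152 − 681| = 471.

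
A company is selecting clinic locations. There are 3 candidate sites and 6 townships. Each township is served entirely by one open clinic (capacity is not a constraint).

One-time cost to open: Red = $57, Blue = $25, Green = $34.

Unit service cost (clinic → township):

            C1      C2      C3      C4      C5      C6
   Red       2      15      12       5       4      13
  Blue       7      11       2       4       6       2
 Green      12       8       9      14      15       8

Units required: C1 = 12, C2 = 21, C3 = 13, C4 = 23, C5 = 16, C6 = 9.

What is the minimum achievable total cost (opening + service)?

For any fixed open set, each township goes to its cheapest open site; total = fixed + service.
{Red, Blue, Green}: C1→Red 2·12=24, C2→Green 8·21=168, C3→Blue 2·13=26, C4→Blue 4·23=92, C5→Red 4·16=64, C6→Blue 2·9=18. Service 392; fixed 116; total 508.
{Red, Blue}: service 455 + fixed 82 = 537
{Blue, Green}: C1→Blue 7·12=84, C2→Green 8·21=168, C3→Blue 2·13=26, C4→Blue 4·23=92, C5→Blue 6·16=96, C6→Blue 2·9=18. Service 484; fixed 59; total 543.
{Blue}: C1→Blue 7·12=84, C2→Blue 11·21=231, C3→Blue 2·13=26, C4→Blue 4·23=92, C5→Blue 6·16=96, C6→Blue 2·9=18. Service 547; fixed 25; total 572.
No other subset beats 508.

Minimum total cost: 508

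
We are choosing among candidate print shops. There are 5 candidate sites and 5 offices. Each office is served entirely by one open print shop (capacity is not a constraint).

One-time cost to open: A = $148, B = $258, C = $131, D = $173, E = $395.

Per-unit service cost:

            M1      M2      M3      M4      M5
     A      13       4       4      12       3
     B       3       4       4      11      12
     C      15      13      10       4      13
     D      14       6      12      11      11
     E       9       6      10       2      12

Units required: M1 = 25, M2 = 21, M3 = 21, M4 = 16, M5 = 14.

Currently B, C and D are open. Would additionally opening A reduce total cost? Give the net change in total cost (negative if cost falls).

No — net change +36 (cost rises by 36).

Current service cost with {B, C, D}: 461.
Adding A: each office re-picks its cheapest; new service cost 349, saving 112.
Extra fixed cost: 148. Net change = 148 − 112 = 36.
(Totals: 1023 → 1059.)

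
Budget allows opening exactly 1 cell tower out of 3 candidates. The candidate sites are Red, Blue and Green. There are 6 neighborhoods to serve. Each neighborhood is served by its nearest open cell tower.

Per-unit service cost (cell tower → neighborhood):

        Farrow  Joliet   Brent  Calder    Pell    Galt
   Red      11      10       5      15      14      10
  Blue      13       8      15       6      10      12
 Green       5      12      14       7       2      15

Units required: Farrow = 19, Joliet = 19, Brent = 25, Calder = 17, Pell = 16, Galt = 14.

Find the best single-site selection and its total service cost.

Choose Green only; total service cost 1034.

With exactly 1 open, each neighborhood uses its cheapest among the chosen.
{Green}: Farrow→Green 5·19=95, Joliet→Green 12·19=228, Brent→Green 14·25=350, Calder→Green 7·17=119, Pell→Green 2·16=32, Galt→Green 15·14=210. Service cost 1034.
{Red}: service cost 1143
{Blue}: service cost 1204
Among all 3 size-1 choices, {Green} is lowest.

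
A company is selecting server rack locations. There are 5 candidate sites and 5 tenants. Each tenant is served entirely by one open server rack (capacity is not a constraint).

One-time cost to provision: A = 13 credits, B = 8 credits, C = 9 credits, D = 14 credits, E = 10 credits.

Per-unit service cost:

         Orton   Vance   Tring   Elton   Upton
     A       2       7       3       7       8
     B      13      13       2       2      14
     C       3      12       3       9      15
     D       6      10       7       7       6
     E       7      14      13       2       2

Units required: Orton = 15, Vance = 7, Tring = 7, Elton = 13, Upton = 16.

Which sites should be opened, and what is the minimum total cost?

Open A and E; minimum total cost 181.

For any fixed open set, each tenant goes to its cheapest open site; total = fixed + service.
{A, E}: Orton→A 2·15=30, Vance→A 7·7=49, Tring→A 3·7=21, Elton→E 2·13=26, Upton→E 2·16=32. Service 158; fixed 23; total 181.
{A, B, E}: service 151 + fixed 31 = 182
{A, C, E}: service 158 + fixed 32 = 190
{A, B, C, D, E}: service 151 + fixed 54 = 205
No other subset beats 181.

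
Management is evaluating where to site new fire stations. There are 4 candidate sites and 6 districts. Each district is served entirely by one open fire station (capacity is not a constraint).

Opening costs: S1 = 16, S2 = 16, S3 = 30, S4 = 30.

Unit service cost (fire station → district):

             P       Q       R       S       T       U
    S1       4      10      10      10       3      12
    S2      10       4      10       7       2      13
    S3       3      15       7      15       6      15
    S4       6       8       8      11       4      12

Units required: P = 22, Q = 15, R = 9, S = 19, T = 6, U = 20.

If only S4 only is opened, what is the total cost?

Each district is assigned to its cheapest site among the open ones.
{S4}: P→S4 6·22=132, Q→S4 8·15=120, R→S4 8·9=72, S→S4 11·19=209, T→S4 4·6=24, U→S4 12·20=240. Service 797; fixed 30; total 827.

Total cost: 827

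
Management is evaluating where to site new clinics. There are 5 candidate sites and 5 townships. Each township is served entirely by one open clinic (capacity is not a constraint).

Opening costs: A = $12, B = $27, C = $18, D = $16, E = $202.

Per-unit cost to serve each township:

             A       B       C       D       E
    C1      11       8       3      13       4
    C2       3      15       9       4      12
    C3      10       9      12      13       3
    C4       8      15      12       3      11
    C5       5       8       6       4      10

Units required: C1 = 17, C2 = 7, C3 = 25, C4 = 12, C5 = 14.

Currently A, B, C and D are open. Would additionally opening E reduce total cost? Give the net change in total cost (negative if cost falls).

No — net change +52 (cost rises by 52).

Current service cost with {A, B, C, D}: 389.
Adding E: each township re-picks its cheapest; new service cost 239, saving 150.
Extra fixed cost: 202. Net change = 202 − 150 = 52.
(Totals: 462 → 514.)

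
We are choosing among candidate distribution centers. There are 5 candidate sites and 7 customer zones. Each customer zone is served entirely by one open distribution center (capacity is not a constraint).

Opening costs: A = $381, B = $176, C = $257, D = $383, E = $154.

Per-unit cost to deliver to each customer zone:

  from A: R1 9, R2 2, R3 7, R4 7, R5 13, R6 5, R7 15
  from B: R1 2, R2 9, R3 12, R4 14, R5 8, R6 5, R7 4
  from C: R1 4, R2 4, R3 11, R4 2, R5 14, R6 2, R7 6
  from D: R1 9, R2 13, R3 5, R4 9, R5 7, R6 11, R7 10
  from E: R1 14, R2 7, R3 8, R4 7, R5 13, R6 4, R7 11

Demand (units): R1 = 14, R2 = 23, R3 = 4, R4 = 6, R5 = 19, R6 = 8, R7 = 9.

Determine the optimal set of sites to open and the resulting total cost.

For any fixed open set, each customer zone goes to its cheapest open site; total = fixed + service.
{B}: R1→B 2·14=28, R2→B 9·23=207, R3→B 12·4=48, R4→B 14·6=84, R5→B 8·19=152, R6→B 5·8=40, R7→B 4·9=36. Service 595; fixed 176; total 771.
{C}: service 540 + fixed 257 = 797
{B, C}: service 380 + fixed 433 = 813
{A, B, C, D, E}: service 291 + fixed 1351 = 1642
No other subset beats 771.

Open B only; minimum total cost 771.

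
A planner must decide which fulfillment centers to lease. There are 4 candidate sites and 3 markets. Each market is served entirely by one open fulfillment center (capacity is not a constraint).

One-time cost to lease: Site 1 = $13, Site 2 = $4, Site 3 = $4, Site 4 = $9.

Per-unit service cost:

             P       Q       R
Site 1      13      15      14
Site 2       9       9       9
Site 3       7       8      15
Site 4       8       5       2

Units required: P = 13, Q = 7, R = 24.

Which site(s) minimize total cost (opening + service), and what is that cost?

For any fixed open set, each market goes to its cheapest open site; total = fixed + service.
{Site 3, Site 4}: P→Site 3 7·13=91, Q→Site 4 5·7=35, R→Site 4 2·24=48. Service 174; fixed 13; total 187.
{Site 2, Site 3, Site 4}: P→Site 3 7·13=91, Q→Site 4 5·7=35, R→Site 4 2·24=48. Service 174; fixed 17; total 191.
{Site 4}: service 187 + fixed 9 = 196
{Site 1, Site 2, Site 3, Site 4}: P→Site 3 7·13=91, Q→Site 4 5·7=35, R→Site 4 2·24=48. Service 174; fixed 30; total 204.
No other subset beats 187.

Open Site 3 and Site 4; minimum total cost 187.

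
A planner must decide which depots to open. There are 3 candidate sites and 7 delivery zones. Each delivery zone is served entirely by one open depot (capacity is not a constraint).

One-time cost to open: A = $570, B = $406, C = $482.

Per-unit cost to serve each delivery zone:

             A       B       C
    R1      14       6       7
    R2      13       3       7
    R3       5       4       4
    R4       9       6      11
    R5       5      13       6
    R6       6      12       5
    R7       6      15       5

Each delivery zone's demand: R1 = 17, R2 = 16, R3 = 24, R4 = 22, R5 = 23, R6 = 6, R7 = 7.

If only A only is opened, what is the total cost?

Each delivery zone is assigned to its cheapest site among the open ones.
{A}: R1→A 14·17=238, R2→A 13·16=208, R3→A 5·24=120, R4→A 9·22=198, R5→A 5·23=115, R6→A 6·6=36, R7→A 6·7=42. Service 957; fixed 570; total 1527.

Total cost: 1527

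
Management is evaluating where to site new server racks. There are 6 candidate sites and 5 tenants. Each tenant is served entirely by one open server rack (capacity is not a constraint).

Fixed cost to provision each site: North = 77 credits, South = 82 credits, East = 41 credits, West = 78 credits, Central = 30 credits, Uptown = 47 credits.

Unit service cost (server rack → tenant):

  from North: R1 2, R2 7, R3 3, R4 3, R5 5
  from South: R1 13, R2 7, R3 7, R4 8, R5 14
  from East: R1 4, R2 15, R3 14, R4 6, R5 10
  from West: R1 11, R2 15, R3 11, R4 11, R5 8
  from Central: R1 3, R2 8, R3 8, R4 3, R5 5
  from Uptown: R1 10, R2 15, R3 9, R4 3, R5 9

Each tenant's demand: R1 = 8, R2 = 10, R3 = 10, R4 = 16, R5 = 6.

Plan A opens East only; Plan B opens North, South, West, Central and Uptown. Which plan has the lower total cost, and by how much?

Plan A: {East}: R1→East 4·8=32, R2→East 15·10=150, R3→East 14·10=140, R4→East 6·16=96, R5→East 10·6=60. Service 478; fixed 41; total 519.
Plan B: {North, South, West, Central, Uptown}: R1→North 2·8=16, R2→North 7·10=70, R3→North 3·10=30, R4→North 3·16=48, R5→North 5·6=30. Service 194; fixed 314; total 508.
Difference: |519 − 508| = 11.

Plan B is cheaper by 11.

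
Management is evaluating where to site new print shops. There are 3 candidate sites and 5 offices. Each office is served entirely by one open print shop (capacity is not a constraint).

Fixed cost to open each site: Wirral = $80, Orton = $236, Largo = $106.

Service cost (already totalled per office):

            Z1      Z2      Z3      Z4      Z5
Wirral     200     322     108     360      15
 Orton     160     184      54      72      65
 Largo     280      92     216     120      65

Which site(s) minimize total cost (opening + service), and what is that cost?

Open Wirral and Largo; minimum total cost 721.

For any fixed open set, each office goes to its cheapest open site; total = fixed + service.
{Wirral, Largo}: Z1→Wirral 200, Z2→Largo 92, Z3→Wirral 108, Z4→Largo 120, Z5→Wirral 15. Service 535; fixed 186; total 721.
{Orton}: service 535 + fixed 236 = 771
{Orton, Largo}: service 443 + fixed 342 = 785
{Wirral, Orton, Largo}: service 393 + fixed 422 = 815
(All 7 nonempty subsets were checked; Wirral and Largo is lowest.)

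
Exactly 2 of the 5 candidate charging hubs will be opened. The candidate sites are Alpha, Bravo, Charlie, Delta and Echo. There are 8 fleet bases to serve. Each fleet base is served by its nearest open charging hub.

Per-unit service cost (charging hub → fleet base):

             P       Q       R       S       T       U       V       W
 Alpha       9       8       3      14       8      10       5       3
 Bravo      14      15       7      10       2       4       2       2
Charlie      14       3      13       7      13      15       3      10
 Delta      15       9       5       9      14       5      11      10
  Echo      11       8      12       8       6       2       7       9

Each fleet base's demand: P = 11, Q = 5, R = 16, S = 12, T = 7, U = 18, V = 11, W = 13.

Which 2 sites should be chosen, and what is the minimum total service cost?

With exactly 2 open, each fleet base uses its cheapest among the chosen.
{Alpha, Bravo}: P→Alpha 9·11=99, Q→Alpha 8·5=40, R→Alpha 3·16=48, S→Bravo 10·12=120, T→Bravo 2·7=14, U→Bravo 4·18=72, V→Bravo 2·11=22, W→Bravo 2·13=26. Service cost 441.
{Alpha, Echo}: service cost 455
{Bravo, Echo}: service cost 467
Among all 10 size-2 choices, {Alpha, Bravo} is lowest.

Choose Alpha and Bravo; total service cost 441.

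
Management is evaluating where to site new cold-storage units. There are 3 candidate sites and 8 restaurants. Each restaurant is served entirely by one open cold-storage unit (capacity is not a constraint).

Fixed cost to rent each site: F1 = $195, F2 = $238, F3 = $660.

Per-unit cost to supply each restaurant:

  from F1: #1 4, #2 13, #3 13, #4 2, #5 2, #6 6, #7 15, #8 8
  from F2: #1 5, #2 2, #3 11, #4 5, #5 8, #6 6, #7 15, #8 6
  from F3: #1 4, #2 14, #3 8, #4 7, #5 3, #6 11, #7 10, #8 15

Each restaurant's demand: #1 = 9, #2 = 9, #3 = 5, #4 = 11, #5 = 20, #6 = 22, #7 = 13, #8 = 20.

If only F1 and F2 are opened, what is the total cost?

Each restaurant is assigned to its cheapest site among the open ones.
{F1, F2}: #1→F1 4·9=36, #2→F2 2·9=18, #3→F2 11·5=55, #4→F1 2·11=22, #5→F1 2·20=40, #6→F1 6·22=132, #7→F1 15·13=195, #8→F2 6·20=120. Service 618; fixed 433; total 1051.

Total cost: 1051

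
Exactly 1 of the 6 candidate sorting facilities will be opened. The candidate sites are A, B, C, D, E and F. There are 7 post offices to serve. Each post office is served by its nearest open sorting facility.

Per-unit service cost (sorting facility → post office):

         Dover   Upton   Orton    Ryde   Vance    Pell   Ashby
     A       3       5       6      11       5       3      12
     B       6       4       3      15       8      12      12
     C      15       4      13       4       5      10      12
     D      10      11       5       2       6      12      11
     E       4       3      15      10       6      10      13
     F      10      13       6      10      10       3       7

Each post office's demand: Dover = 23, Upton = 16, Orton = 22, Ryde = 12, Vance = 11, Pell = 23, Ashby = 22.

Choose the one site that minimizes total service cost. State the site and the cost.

Choose A only; total service cost 801.

With exactly 1 open, each post office uses its cheapest among the chosen.
{A}: Dover→A 3·23=69, Upton→A 5·16=80, Orton→A 6·22=132, Ryde→A 11·12=132, Vance→A 5·11=55, Pell→A 3·23=69, Ashby→A 12·22=264. Service cost 801.
{F}: service cost 1023
{B}: service cost 1076
Among all 6 size-1 choices, {A} is lowest.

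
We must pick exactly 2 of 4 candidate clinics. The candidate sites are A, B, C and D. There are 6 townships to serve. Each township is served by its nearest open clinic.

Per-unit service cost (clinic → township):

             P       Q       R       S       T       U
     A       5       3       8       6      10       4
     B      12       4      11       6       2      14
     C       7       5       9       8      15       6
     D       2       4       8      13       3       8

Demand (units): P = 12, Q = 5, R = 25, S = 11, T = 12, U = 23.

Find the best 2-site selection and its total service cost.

With exactly 2 open, each township uses its cheapest among the chosen.
{A, D}: P→D 2·12=24, Q→A 3·5=15, R→A 8·25=200, S→A 6·11=66, T→D 3·12=36, U→A 4·23=92. Service cost 433.
{A, B}: service cost 457
{C, D}: service cost 506
Among all 6 size-2 choices, {A, D} is lowest.

Choose A and D; total service cost 433.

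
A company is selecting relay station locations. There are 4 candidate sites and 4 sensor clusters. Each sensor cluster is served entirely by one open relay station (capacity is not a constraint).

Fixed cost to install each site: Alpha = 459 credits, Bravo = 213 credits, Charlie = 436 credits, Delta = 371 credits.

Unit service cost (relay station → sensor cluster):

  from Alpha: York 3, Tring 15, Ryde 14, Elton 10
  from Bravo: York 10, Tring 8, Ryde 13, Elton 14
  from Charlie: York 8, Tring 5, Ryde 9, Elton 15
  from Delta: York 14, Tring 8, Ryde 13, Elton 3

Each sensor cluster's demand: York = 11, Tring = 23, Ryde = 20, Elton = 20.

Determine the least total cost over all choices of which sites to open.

For any fixed open set, each sensor cluster goes to its cheapest open site; total = fixed + service.
{Delta}: York→Delta 14·11=154, Tring→Delta 8·23=184, Ryde→Delta 13·20=260, Elton→Delta 3·20=60. Service 658; fixed 371; total 1029.
{Bravo}: York→Bravo 10·11=110, Tring→Bravo 8·23=184, Ryde→Bravo 13·20=260, Elton→Bravo 14·20=280. Service 834; fixed 213; total 1047.
{Charlie}: service 683 + fixed 436 = 1119
{Alpha, Bravo, Charlie, Delta}: York→Alpha 3·11=33, Tring→Charlie 5·23=115, Ryde→Charlie 9·20=180, Elton→Delta 3·20=60. Service 388; fixed 1479; total 1867.
No other subset beats 1029.

Minimum total cost: 1029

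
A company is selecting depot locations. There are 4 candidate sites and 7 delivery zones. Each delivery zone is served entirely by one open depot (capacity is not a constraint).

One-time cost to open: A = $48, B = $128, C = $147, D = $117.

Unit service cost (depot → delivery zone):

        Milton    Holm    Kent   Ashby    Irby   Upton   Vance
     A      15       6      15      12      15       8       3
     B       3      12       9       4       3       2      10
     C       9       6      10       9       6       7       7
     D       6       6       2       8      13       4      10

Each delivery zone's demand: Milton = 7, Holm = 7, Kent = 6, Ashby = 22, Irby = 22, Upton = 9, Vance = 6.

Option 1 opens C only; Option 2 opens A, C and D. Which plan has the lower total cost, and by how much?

Option 1: {C}: Milton→C 9·7=63, Holm→C 6·7=42, Kent→C 10·6=60, Ashby→C 9·22=198, Irby→C 6·22=132, Upton→C 7·9=63, Vance→C 7·6=42. Service 600; fixed 147; total 747.
Option 2: {A, C, D}: Milton→D 6·7=42, Holm→A 6·7=42, Kent→D 2·6=12, Ashby→D 8·22=176, Irby→C 6·22=132, Upton→D 4·9=36, Vance→A 3·6=18. Service 458; fixed 312; total 770.
Difference: |747 − 770| = 23.

Option 1 is cheaper by 23.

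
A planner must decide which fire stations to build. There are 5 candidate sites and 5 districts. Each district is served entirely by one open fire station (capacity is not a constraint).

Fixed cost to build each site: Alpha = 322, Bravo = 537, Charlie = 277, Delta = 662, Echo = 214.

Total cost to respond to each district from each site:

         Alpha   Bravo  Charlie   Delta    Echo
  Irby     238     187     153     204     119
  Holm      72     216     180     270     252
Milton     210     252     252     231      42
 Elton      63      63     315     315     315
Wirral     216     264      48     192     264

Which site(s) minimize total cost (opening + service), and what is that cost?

Open Alpha and Echo; minimum total cost 1048.

For any fixed open set, each district goes to its cheapest open site; total = fixed + service.
{Alpha, Echo}: Irby→Echo 119, Holm→Alpha 72, Milton→Echo 42, Elton→Alpha 63, Wirral→Alpha 216. Service 512; fixed 536; total 1048.
{Alpha}: Irby→Alpha 238, Holm→Alpha 72, Milton→Alpha 210, Elton→Alpha 63, Wirral→Alpha 216. Service 799; fixed 322; total 1121.
{Alpha, Charlie}: Irby→Charlie 153, Holm→Alpha 72, Milton→Alpha 210, Elton→Alpha 63, Wirral→Charlie 48. Service 546; fixed 599; total 1145.
{Alpha, Bravo, Charlie, Delta, Echo}: service 344 + fixed 2012 = 2356
No other subset beats 1048.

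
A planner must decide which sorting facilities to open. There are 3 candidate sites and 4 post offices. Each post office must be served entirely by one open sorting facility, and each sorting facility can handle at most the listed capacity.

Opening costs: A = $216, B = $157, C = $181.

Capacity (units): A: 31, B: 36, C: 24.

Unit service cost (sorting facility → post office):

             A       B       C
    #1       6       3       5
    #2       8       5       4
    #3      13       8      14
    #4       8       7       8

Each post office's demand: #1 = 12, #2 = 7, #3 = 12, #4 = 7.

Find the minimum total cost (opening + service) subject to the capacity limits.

Open {B, C}: #1→B 3·12=36, #2→C 4·7=28, #3→B 8·12=96, #4→B 7·7=49.
Loads: B carries 31/36, C carries 7/24. Service 209; fixed 338; total 547.
Next best feasible plan costs 554.

Minimum total cost: 547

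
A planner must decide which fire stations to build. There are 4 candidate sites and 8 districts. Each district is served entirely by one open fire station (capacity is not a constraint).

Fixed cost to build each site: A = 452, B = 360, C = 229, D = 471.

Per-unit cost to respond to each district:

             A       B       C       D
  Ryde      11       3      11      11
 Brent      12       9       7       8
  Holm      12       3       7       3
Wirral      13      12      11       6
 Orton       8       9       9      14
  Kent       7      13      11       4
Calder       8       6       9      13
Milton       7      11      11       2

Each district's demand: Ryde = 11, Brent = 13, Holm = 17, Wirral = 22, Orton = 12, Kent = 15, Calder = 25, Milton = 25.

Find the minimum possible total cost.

Minimum total cost: 1482

For any fixed open set, each district goes to its cheapest open site; total = fixed + service.
{D}: Ryde→D 11·11=121, Brent→D 8·13=104, Holm→D 3·17=51, Wirral→D 6·22=132, Orton→D 14·12=168, Kent→D 4·15=60, Calder→D 13·25=325, Milton→D 2·25=50. Service 1011; fixed 471; total 1482.
{B, D}: Ryde→B 3·11=33, Brent→D 8·13=104, Holm→B 3·17=51, Wirral→D 6·22=132, Orton→B 9·12=108, Kent→D 4·15=60, Calder→B 6·25=150, Milton→D 2·25=50. Service 688; fixed 831; total 1519.
{C, D}: service 838 + fixed 700 = 1538
{A, B, C, D}: service 663 + fixed 1512 = 2175
No other subset beats 1482.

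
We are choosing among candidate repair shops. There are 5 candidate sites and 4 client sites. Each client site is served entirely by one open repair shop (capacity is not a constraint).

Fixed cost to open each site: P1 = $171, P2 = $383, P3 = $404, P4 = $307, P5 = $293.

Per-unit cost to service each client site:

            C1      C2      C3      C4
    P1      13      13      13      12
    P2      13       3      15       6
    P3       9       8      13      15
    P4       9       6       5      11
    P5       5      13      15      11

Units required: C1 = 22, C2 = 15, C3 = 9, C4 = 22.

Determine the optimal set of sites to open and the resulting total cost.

For any fixed open set, each client site goes to its cheapest open site; total = fixed + service.
{P4}: C1→P4 9·22=198, C2→P4 6·15=90, C3→P4 5·9=45, C4→P4 11·22=242. Service 575; fixed 307; total 882.
{P5}: service 682 + fixed 293 = 975
{P2}: service 598 + fixed 383 = 981
{P1, P2, P3, P4, P5}: service 332 + fixed 1558 = 1890
No other subset beats 882.

Open P4 only; minimum total cost 882.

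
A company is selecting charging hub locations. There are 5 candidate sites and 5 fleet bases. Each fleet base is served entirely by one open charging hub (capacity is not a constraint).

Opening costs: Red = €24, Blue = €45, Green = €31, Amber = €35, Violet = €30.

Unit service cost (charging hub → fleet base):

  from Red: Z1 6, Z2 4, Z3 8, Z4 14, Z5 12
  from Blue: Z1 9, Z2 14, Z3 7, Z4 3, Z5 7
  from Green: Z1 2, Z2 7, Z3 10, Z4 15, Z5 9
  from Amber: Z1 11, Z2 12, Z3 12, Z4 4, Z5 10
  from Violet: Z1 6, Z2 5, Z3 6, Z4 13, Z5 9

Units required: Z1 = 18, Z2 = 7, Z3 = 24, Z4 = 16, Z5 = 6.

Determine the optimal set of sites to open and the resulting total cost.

Open Blue, Green and Violet; minimum total cost 411.

For any fixed open set, each fleet base goes to its cheapest open site; total = fixed + service.
{Blue, Green, Violet}: Z1→Green 2·18=36, Z2→Violet 5·7=35, Z3→Violet 6·24=144, Z4→Blue 3·16=48, Z5→Blue 7·6=42. Service 305; fixed 106; total 411.
{Blue, Green}: service 343 + fixed 76 = 419
{Red, Blue, Green}: Z1→Green 2·18=36, Z2→Red 4·7=28, Z3→Blue 7·24=168, Z4→Blue 3·16=48, Z5→Blue 7·6=42. Service 322; fixed 100; total 422.
{Red, Blue, Green, Amber, Violet}: Z1→Green 2·18=36, Z2→Red 4·7=28, Z3→Violet 6·24=144, Z4→Blue 3·16=48, Z5→Blue 7·6=42. Service 298; fixed 165; total 463.
No other subset beats 411.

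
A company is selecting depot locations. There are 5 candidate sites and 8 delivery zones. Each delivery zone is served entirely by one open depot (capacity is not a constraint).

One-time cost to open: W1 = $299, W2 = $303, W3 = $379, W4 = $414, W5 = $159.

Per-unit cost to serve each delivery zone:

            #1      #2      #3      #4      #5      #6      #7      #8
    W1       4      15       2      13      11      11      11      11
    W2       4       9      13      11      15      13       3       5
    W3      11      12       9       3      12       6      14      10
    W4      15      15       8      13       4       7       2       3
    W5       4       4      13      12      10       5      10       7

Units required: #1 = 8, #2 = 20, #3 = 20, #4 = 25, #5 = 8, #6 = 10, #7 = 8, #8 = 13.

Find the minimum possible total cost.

For any fixed open set, each delivery zone goes to its cheapest open site; total = fixed + service.
{W5}: #1→W5 4·8=32, #2→W5 4·20=80, #3→W5 13·20=260, #4→W5 12·25=300, #5→W5 10·8=80, #6→W5 5·10=50, #7→W5 10·8=80, #8→W5 7·13=91. Service 973; fixed 159; total 1132.
{W3, W5}: service 668 + fixed 538 = 1206
{W1, W5}: #1→W1 4·8=32, #2→W5 4·20=80, #3→W1 2·20=40, #4→W5 12·25=300, #5→W5 10·8=80, #6→W5 5·10=50, #7→W5 10·8=80, #8→W5 7·13=91. Service 753; fixed 458; total 1211.
{W1, W2, W3, W4, W5}: service 364 + fixed 1554 = 1918
No other subset beats 1132.

Minimum total cost: 1132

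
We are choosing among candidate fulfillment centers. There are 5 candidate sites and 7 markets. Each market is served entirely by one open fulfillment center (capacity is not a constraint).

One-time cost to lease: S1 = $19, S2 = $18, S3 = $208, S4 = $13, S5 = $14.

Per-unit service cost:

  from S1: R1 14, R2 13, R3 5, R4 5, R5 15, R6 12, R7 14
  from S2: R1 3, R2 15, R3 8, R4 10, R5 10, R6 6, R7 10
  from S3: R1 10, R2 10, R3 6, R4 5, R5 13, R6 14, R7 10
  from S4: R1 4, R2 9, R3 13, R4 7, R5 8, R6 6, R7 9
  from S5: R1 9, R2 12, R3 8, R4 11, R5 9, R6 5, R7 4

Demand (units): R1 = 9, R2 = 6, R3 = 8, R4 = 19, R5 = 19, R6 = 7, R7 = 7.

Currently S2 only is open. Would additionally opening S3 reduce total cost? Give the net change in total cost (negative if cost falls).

Current service cost with {S2}: 673.
Adding S3: each market re-picks its cheapest; new service cost 532, saving 141.
Extra fixed cost: 208. Net change = 208 − 141 = 67.
(Totals: 691 → 758.)

No — net change +67 (cost rises by 67).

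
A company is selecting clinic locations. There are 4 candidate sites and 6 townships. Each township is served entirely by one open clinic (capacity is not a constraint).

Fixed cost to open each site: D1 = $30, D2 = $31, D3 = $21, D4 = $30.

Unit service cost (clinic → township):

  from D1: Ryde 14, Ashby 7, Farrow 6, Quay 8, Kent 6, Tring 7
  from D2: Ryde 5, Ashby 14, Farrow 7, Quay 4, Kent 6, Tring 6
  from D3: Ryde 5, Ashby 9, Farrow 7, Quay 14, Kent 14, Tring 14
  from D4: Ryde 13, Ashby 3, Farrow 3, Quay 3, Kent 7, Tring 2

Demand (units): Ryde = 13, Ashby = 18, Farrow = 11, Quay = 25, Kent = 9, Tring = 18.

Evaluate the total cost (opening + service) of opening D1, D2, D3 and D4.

Total cost: 429

Each township is assigned to its cheapest site among the open ones.
{D1, D2, D3, D4}: Ryde→D2 5·13=65, Ashby→D4 3·18=54, Farrow→D4 3·11=33, Quay→D4 3·25=75, Kent→D1 6·9=54, Tring→D4 2·18=36. Service 317; fixed 112; total 429.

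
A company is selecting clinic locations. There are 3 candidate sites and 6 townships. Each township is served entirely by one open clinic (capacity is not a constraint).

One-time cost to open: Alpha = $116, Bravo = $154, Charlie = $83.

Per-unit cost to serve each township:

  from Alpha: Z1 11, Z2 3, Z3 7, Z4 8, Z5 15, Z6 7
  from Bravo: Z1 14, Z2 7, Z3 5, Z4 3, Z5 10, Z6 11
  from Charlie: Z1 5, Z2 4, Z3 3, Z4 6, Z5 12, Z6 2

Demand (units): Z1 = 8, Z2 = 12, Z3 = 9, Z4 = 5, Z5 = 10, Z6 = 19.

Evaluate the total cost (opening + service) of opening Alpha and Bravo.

Total cost: 687

Each township is assigned to its cheapest site among the open ones.
{Alpha, Bravo}: Z1→Alpha 11·8=88, Z2→Alpha 3·12=36, Z3→Bravo 5·9=45, Z4→Bravo 3·5=15, Z5→Bravo 10·10=100, Z6→Alpha 7·19=133. Service 417; fixed 270; total 687.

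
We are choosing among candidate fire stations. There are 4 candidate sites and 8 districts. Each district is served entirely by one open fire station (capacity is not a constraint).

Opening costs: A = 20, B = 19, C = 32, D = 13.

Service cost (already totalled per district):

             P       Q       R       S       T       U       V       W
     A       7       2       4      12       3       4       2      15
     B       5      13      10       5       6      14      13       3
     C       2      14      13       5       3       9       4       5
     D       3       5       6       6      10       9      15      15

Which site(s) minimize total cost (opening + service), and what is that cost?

Open A and B; minimum total cost 67.

For any fixed open set, each district goes to its cheapest open site; total = fixed + service.
{A, B}: P→B 5, Q→A 2, R→A 4, S→B 5, T→A 3, U→A 4, V→A 2, W→B 3. Service 28; fixed 39; total 67.
{A}: service 49 + fixed 20 = 69
{A, D}: P→D 3, Q→A 2, R→A 4, S→D 6, T→A 3, U→A 4, V→A 2, W→A 15. Service 39; fixed 33; total 72.
{A, B, C, D}: P→C 2, Q→A 2, R→A 4, S→B 5, T→A 3, U→A 4, V→A 2, W→B 3. Service 25; fixed 84; total 109.
No other subset beats 67.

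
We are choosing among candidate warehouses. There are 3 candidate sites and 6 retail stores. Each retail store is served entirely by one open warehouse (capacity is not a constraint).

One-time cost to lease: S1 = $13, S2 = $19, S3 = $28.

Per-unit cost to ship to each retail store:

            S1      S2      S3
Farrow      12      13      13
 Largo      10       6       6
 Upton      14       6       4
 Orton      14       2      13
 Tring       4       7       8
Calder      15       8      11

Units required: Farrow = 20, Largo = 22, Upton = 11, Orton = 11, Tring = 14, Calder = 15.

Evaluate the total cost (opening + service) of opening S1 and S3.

Total cost: 821

Each retail store is assigned to its cheapest site among the open ones.
{S1, S3}: Farrow→S1 12·20=240, Largo→S3 6·22=132, Upton→S3 4·11=44, Orton→S3 13·11=143, Tring→S1 4·14=56, Calder→S3 11·15=165. Service 780; fixed 41; total 821.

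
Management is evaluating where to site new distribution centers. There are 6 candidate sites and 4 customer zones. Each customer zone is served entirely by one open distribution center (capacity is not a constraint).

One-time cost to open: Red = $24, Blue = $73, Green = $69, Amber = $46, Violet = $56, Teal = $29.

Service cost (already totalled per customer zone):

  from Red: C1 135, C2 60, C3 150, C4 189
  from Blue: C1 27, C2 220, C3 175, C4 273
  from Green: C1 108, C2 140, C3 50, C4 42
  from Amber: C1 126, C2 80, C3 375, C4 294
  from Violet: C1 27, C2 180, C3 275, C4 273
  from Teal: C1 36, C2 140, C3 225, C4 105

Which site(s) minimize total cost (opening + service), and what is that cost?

Open Red, Green and Teal; minimum total cost 310.

For any fixed open set, each customer zone goes to its cheapest open site; total = fixed + service.
{Red, Green, Teal}: C1→Teal 36, C2→Red 60, C3→Green 50, C4→Green 42. Service 188; fixed 122; total 310.
{Red, Green, Violet}: C1→Violet 27, C2→Red 60, C3→Green 50, C4→Green 42. Service 179; fixed 149; total 328.
{Red, Blue, Green}: service 179 + fixed 166 = 345
{Red, Blue, Green, Amber, Violet, Teal}: service 179 + fixed 297 = 476
No other subset beats 310.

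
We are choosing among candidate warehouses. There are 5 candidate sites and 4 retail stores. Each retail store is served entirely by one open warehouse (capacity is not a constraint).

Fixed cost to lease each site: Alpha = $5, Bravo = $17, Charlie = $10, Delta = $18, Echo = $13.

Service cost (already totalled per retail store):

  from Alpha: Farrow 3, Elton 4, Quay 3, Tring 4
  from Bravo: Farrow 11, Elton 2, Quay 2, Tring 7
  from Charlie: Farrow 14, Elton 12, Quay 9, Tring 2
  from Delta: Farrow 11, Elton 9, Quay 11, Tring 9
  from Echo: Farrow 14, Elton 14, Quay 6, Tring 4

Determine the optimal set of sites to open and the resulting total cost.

Open Alpha only; minimum total cost 19.

For any fixed open set, each retail store goes to its cheapest open site; total = fixed + service.
{Alpha}: Farrow→Alpha 3, Elton→Alpha 4, Quay→Alpha 3, Tring→Alpha 4. Service 14; fixed 5; total 19.
{Alpha, Charlie}: Farrow→Alpha 3, Elton→Alpha 4, Quay→Alpha 3, Tring→Charlie 2. Service 12; fixed 15; total 27.
{Alpha, Echo}: service 14 + fixed 18 = 32
{Alpha, Bravo, Charlie, Delta, Echo}: service 9 + fixed 63 = 72
No other subset beats 19.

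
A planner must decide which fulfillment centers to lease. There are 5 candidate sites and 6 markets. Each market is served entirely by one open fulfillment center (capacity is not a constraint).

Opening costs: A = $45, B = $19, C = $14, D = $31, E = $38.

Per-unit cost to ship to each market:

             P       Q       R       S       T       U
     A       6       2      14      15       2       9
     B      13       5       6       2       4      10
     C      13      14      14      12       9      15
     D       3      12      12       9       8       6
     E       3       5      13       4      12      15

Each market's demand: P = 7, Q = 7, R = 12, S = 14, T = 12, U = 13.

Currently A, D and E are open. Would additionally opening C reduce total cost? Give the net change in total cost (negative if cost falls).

No — net change +14 (cost rises by 14).

Current service cost with {A, D, E}: 337.
Adding C: each market re-picks its cheapest; new service cost 337, saving 0.
Extra fixed cost: 14. Net change = 14 − 0 = 14.
(Totals: 451 → 465.)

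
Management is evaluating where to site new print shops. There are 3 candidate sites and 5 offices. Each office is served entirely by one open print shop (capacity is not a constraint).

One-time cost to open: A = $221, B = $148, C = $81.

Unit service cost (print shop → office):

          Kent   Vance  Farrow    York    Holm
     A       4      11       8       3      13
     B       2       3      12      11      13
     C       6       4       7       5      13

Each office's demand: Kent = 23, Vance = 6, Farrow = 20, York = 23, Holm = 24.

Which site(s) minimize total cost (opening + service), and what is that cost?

Open C only; minimum total cost 810.

For any fixed open set, each office goes to its cheapest open site; total = fixed + service.
{C}: Kent→C 6·23=138, Vance→C 4·6=24, Farrow→C 7·20=140, York→C 5·23=115, Holm→C 13·24=312. Service 729; fixed 81; total 810.
{B, C}: service 631 + fixed 229 = 860
{A}: service 699 + fixed 221 = 920
{A, B, C}: service 585 + fixed 450 = 1035
(All 7 nonempty subsets were checked; C only is lowest.)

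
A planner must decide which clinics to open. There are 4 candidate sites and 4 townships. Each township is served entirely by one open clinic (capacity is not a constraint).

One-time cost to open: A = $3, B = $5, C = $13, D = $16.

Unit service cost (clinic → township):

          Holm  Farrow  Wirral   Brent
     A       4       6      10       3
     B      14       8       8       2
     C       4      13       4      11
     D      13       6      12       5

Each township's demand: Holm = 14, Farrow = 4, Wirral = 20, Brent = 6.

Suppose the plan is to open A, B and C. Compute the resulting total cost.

Total cost: 193

Each township is assigned to its cheapest site among the open ones.
{A, B, C}: Holm→A 4·14=56, Farrow→A 6·4=24, Wirral→C 4·20=80, Brent→B 2·6=12. Service 172; fixed 21; total 193.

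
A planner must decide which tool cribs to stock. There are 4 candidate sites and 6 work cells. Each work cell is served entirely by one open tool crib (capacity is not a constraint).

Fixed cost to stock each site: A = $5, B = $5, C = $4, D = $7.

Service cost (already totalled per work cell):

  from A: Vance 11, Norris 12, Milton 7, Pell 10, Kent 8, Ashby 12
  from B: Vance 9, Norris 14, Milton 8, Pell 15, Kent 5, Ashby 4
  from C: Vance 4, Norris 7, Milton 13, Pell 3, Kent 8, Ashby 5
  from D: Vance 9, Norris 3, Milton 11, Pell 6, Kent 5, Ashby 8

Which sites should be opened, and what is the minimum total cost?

Open B and C; minimum total cost 40.

For any fixed open set, each work cell goes to its cheapest open site; total = fixed + service.
{B, C}: Vance→C 4, Norris→C 7, Milton→B 8, Pell→C 3, Kent→B 5, Ashby→B 4. Service 31; fixed 9; total 40.
{C, D}: service 31 + fixed 11 = 42
{A, C}: Vance→C 4, Norris→C 7, Milton→A 7, Pell→C 3, Kent→A 8, Ashby→C 5. Service 34; fixed 9; total 43.
{A, B, C, D}: service 26 + fixed 21 = 47
No other subset beats 40.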